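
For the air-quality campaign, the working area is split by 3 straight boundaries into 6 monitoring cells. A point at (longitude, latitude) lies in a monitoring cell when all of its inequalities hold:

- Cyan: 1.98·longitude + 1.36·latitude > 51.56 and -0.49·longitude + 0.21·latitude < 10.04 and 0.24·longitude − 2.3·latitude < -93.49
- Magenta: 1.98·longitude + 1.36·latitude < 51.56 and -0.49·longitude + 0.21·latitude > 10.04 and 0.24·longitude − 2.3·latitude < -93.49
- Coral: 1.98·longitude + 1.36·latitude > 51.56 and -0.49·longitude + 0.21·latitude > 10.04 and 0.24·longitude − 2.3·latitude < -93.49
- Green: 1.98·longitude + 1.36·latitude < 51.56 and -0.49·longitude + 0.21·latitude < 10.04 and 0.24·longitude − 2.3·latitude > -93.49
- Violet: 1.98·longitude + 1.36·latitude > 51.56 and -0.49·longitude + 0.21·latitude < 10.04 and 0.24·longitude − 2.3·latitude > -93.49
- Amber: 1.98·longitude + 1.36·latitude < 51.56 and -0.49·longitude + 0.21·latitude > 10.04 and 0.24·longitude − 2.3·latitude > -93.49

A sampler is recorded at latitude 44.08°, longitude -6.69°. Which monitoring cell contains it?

1.98·-6.69 + 1.36·44.08 = 46.703, which is < 51.56
-0.49·-6.69 + 0.21·44.08 = 12.535, which is > 10.04
0.24·-6.69 − 2.3·44.08 = -102.990, which is < -93.49
This sign pattern matches Magenta.

Magenta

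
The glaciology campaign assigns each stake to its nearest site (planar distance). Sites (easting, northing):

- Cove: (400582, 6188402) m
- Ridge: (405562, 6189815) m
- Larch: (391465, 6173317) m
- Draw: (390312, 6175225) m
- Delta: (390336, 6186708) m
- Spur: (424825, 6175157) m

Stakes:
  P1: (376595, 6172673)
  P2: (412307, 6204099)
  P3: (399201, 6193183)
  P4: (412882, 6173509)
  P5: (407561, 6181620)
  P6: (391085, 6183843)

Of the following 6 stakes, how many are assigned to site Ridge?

P1 → Draw
P2 → Ridge
P3 → Cove
P4 → Spur
P5 → Ridge
P6 → Delta
2 of the 6 go to Ridge.

2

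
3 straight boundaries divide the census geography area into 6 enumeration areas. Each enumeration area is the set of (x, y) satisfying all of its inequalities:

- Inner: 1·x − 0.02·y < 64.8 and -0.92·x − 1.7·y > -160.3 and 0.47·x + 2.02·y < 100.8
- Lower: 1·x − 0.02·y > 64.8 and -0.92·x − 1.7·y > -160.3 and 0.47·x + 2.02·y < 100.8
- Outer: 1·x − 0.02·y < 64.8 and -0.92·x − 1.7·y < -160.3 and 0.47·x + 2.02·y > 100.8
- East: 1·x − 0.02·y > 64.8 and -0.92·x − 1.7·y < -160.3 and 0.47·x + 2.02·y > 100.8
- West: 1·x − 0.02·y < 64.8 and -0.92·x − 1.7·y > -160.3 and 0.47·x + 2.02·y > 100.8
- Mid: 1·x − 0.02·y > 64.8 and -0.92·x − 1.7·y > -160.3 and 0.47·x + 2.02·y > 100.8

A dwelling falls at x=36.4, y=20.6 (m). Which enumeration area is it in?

Inner

1·36.4 − 0.02·20.6 = 35.988, which is < 64.8
-0.92·36.4 − 1.7·20.6 = -68.508, which is > -160.3
0.47·36.4 + 2.02·20.6 = 58.720, which is < 100.8
This sign pattern matches Inner.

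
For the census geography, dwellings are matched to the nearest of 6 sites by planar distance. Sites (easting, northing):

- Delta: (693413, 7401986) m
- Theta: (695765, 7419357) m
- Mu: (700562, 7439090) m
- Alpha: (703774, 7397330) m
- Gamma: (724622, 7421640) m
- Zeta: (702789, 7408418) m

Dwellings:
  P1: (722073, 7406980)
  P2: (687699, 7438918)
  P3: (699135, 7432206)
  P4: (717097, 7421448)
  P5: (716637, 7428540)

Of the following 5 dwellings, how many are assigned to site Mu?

P1 → Gamma
P2 → Mu
P3 → Mu
P4 → Gamma
P5 → Gamma
2 of the 5 go to Mu.

2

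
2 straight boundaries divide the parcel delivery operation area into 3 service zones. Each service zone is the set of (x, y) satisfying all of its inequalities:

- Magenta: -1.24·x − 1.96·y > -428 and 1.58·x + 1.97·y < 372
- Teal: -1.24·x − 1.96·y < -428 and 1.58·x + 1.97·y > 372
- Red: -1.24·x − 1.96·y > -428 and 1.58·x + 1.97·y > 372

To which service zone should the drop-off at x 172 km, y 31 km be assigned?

Magenta

-1.24·172 − 1.96·31 = -274.040, which is > -428
1.58·172 + 1.97·31 = 332.830, which is < 372
This sign pattern matches Magenta.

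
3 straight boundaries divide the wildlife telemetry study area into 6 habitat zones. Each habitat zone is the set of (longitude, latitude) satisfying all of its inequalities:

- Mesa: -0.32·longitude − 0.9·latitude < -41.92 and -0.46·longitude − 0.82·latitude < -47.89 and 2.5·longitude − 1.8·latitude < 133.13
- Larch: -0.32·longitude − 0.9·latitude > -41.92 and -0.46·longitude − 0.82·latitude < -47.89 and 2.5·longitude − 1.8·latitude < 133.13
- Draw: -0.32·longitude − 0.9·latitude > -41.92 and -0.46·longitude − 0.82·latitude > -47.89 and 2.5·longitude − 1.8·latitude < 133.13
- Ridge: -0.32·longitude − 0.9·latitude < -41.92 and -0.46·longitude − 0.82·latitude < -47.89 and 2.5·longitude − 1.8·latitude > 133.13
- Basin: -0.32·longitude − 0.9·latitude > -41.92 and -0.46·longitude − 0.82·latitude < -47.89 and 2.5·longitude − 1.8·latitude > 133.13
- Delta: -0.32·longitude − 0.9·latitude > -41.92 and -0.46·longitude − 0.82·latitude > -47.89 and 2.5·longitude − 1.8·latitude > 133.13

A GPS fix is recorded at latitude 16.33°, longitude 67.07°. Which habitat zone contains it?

-0.32·67.07 − 0.9·16.33 = -36.159, which is > -41.92
-0.46·67.07 − 0.82·16.33 = -44.243, which is > -47.89
2.5·67.07 − 1.8·16.33 = 138.281, which is > 133.13
This sign pattern matches Delta.

Delta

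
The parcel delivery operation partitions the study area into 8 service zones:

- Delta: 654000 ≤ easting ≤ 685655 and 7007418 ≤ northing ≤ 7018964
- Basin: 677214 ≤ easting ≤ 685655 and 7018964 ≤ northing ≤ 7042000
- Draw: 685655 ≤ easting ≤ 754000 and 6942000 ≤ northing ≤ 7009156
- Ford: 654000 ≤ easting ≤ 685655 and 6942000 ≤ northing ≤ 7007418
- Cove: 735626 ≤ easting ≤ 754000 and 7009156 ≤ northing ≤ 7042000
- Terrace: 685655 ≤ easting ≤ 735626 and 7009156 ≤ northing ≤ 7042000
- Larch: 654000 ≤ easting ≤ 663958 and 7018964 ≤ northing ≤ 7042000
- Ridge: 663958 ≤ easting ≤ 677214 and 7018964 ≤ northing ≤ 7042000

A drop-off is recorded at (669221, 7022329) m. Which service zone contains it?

The point has easting = 669221 and northing = 7022329.
Only Ridge satisfies 663958 ≤ easting ≤ 677214 and 7018964 ≤ northing ≤ 7042000.

Ridge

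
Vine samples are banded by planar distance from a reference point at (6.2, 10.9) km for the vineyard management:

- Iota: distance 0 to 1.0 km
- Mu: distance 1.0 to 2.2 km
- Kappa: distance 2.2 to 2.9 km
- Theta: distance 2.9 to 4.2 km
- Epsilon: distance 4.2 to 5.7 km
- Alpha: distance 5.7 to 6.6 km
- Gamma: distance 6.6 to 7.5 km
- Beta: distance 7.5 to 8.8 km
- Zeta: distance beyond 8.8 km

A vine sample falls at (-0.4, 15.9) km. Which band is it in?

Beta

Distance = √((-0.4−6.2)² + (15.9−10.9)²) = √(43.560 + 25.000) = 8.280 km.
7.5 ≤ 8.280 < 8.8 → Beta.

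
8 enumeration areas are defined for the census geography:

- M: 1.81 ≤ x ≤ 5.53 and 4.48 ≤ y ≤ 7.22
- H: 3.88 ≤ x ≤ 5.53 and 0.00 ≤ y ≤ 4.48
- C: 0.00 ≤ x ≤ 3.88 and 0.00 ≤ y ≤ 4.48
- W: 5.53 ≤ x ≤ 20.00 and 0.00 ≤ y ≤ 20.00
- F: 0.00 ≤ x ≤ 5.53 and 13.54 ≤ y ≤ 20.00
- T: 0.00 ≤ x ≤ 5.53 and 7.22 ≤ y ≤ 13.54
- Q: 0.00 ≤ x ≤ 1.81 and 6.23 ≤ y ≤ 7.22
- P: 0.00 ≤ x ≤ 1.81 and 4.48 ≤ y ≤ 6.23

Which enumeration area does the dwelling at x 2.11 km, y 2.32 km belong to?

The point has x = 2.11 and y = 2.32.
Only C satisfies 0.00 ≤ x ≤ 3.88 and 0.00 ≤ y ≤ 4.48.

C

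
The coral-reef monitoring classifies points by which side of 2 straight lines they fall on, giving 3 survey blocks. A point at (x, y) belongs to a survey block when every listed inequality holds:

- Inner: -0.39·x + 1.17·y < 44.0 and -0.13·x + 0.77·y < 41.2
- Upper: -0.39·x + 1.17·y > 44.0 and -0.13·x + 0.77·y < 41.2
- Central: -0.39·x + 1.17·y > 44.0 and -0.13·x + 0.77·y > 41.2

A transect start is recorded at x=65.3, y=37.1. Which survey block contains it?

-0.39·65.3 + 1.17·37.1 = 17.940, which is < 44.0
-0.13·65.3 + 0.77·37.1 = 20.078, which is < 41.2
This sign pattern matches Inner.

Inner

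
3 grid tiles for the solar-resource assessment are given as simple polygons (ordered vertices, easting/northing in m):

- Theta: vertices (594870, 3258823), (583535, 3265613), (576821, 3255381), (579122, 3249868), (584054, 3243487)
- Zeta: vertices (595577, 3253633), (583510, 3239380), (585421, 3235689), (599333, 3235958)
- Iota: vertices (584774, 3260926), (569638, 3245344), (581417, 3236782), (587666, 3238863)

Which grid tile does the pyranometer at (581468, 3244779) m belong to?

Iota

Cast a ray rightward from (581468, 3244779). For each polygon, the edges (by vertex number in listed order) whose endpoints lie on opposite sides of northing = 3244779, where each meets that height, and whether that is right or left of the point:
Theta: 4–5 at easting≈583055.4 (right), 5–1 at easting≈584965.2 (right) → 2 crossings.
Zeta: 1–2 at easting≈588080.9 (right), 4–1 at easting≈597458.5 (right) → 2 crossings.
Iota: 2–3 at easting≈570415.3 (left), 4–1 at easting≈586890.5 (right) → 1 crossing.
Only Iota has an odd count, so the point is inside Iota.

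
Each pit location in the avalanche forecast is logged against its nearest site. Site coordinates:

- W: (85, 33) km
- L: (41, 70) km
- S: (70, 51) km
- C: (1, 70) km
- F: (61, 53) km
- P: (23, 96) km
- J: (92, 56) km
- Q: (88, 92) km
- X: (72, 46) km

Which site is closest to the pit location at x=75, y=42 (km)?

Squared distances to each site:
W: 181.000; L: 1940.000; S: 106.000; C: 6260.000; F: 317.000; P: 5620.000; J: 485.000; Q: 2669.000; X: 25.000.
Minimum at X.

X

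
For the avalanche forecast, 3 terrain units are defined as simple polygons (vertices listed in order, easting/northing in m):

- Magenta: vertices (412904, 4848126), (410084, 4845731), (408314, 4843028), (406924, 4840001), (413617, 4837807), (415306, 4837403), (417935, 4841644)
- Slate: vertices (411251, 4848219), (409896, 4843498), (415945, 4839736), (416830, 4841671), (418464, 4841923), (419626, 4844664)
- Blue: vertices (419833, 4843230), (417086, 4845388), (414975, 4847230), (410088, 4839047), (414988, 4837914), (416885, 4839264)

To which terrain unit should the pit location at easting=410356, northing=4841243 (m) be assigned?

Cast a ray rightward from (410356, 4841243). For each polygon, the edges (by vertex number in listed order) whose endpoints lie on opposite sides of northing = 4841243, where each meets that height, and whether that is right or left of the point:
Magenta: 3–4 at easting≈407494.3 (left), 6–7 at easting≈417686.4 (right) → 1 crossing.
Slate: 2–3 at easting≈413521.9 (right), 3–4 at easting≈416634.2 (right) → 2 crossings.
Blue: 3–4 at easting≈411399.5 (right), 6–1 at easting≈418356.0 (right) → 2 crossings.
Only Magenta has an odd count, so the point is inside Magenta.

Magenta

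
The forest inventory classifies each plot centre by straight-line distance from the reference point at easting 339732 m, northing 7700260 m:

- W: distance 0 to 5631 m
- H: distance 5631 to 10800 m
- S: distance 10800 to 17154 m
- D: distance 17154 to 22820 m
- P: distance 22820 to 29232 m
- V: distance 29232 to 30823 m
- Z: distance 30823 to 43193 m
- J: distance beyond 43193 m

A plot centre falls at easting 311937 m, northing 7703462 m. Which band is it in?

Distance = √((311937−339732)² + (7703462−7700260)²) = √(772562025.000 + 10252804.000) = 27978.828 m.
22820 ≤ 27978.828 < 29232 → P.

P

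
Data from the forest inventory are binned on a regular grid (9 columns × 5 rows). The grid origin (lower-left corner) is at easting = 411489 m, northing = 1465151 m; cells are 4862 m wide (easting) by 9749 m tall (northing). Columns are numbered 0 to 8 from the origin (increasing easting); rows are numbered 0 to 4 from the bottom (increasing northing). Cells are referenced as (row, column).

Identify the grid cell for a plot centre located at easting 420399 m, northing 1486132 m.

Column index: ⌊(420399 − 411489) / 4862⌋ = ⌊1.833⌋ = 1
Row offset from origin: ⌊(1486132 − 1465151) / 9749⌋ = ⌊2.152⌋ = 2 → row 2

(2, 1)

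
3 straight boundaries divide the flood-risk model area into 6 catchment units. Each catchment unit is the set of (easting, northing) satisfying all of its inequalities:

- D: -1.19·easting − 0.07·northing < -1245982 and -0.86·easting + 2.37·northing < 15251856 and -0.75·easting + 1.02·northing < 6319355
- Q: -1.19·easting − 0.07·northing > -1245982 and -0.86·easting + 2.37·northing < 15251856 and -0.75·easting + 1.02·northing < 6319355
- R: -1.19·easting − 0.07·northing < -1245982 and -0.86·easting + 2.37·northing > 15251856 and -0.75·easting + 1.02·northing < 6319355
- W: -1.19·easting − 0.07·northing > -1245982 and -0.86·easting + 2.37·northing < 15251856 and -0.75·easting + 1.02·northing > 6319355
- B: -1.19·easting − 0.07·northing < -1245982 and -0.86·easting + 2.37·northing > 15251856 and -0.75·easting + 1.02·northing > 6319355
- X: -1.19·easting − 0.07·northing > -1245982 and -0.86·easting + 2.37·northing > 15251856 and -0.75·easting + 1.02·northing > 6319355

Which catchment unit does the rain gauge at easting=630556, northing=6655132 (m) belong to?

-1.19·630556 − 0.07·6655132 = -1216220.880, which is > -1245982
-0.86·630556 + 2.37·6655132 = 15230384.680, which is < 15251856
-0.75·630556 + 1.02·6655132 = 6315317.640, which is < 6319355
This sign pattern matches Q.

Q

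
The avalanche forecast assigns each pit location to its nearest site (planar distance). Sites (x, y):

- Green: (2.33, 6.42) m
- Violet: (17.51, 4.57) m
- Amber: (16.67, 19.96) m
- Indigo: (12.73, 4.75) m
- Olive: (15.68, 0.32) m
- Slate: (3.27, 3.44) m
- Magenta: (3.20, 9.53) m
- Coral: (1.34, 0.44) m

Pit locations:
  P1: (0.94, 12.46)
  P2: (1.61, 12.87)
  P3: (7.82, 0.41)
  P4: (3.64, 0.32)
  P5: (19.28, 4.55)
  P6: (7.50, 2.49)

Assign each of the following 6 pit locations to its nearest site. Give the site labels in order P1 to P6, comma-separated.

Magenta, Magenta, Slate, Coral, Violet, Slate

P1 → Magenta (d²=13.69)
P2 → Magenta (d²=13.68)
P3 → Slate (d²=29.88)
P4 → Coral (d²=5.30)
P5 → Violet (d²=3.13)
P6 → Slate (d²=18.80)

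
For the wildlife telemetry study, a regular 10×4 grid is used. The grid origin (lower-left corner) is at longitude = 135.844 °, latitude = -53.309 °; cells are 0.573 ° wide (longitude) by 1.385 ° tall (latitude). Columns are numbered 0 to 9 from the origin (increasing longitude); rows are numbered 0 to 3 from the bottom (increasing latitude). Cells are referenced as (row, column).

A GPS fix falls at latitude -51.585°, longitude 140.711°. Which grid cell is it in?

Column index: ⌊(140.711 − 135.844) / 0.573⌋ = ⌊8.494⌋ = 8
Row offset from origin: ⌊(-51.585 − -53.309) / 1.385⌋ = ⌊1.245⌋ = 1 → row 1

(1, 8)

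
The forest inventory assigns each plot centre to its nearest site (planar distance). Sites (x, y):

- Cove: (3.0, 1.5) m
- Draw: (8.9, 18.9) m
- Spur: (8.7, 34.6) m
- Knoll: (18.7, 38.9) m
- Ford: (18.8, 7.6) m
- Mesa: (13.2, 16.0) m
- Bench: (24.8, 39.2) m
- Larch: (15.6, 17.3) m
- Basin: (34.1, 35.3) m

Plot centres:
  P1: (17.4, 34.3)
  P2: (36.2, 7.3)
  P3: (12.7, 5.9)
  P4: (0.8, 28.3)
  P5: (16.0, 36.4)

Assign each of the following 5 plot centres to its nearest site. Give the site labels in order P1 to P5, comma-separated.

Knoll, Ford, Ford, Spur, Knoll

P1 → Knoll (d²=22.85)
P2 → Ford (d²=302.85)
P3 → Ford (d²=40.10)
P4 → Spur (d²=102.10)
P5 → Knoll (d²=13.54)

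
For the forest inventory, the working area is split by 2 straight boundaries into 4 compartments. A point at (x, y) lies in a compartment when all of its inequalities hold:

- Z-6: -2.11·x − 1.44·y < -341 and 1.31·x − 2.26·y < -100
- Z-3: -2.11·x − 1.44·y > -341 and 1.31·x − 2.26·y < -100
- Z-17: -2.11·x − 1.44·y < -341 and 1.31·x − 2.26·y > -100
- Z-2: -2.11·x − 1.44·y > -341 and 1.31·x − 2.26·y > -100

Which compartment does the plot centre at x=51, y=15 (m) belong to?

Z-2

-2.11·51 − 1.44·15 = -129.210, which is > -341
1.31·51 − 2.26·15 = 32.910, which is > -100
This sign pattern matches Z-2.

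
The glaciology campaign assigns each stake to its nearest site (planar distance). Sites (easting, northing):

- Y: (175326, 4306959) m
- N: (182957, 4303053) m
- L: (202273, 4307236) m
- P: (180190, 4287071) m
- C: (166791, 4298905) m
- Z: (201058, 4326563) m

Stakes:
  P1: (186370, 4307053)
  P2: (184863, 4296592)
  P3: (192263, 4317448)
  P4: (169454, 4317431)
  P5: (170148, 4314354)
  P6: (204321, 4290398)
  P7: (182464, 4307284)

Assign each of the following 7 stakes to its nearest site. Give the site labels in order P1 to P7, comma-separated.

P1 → N (d²=27648569.00)
P2 → N (d²=45377357.00)
P3 → Z (d²=160435250.00)
P4 → Y (d²=144143168.00)
P5 → Y (d²=81497709.00)
P6 → L (d²=287712548.00)
P7 → N (d²=18144410.00)

N, N, Z, Y, Y, L, N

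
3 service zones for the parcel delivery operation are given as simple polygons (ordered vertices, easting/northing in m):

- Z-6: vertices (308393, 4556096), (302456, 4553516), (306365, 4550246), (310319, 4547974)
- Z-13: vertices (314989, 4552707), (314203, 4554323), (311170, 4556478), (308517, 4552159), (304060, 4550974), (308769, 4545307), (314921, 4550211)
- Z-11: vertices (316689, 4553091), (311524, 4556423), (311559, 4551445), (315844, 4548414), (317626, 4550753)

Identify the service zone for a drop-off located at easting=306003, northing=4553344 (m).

Z-6

Cast a ray rightward from (306003, 4553344). For each polygon, the edges (by vertex number in listed order) whose endpoints lie on opposite sides of northing = 4553344, where each meets that height, and whether that is right or left of the point:
Z-6: 2–3 at easting≈302661.6 (left), 4–1 at easting≈309045.6 (right) → 1 crossing.
Z-13: 1–2 at easting≈314679.2 (right), 3–4 at easting≈309244.9 (right) → 2 crossings.
Z-11: 1–2 at easting≈316296.8 (right), 2–3 at easting≈311545.6 (right) → 2 crossings.
Only Z-6 has an odd count, so the point is inside Z-6.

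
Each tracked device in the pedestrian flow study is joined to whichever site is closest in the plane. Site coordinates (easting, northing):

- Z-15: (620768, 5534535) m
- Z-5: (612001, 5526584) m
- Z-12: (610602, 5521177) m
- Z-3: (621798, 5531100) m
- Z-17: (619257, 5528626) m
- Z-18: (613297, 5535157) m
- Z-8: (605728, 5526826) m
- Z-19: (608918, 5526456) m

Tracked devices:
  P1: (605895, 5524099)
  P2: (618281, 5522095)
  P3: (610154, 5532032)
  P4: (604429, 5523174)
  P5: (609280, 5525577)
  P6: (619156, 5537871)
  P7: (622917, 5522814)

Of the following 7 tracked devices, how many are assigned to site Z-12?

P1 → Z-8
P2 → Z-17
P3 → Z-18
P4 → Z-8
P5 → Z-19
P6 → Z-15
P7 → Z-17
0 of the 7 go to Z-12.

0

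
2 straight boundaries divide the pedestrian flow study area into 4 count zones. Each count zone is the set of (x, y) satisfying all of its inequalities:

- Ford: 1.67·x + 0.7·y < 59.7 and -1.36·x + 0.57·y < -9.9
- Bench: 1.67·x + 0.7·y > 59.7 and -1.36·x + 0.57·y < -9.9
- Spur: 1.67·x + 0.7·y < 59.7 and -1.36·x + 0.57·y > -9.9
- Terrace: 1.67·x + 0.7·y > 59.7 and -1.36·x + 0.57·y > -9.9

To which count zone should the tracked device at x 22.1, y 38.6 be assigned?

Terrace

1.67·22.1 + 0.7·38.6 = 63.927, which is > 59.7
-1.36·22.1 + 0.57·38.6 = -8.054, which is > -9.9
This sign pattern matches Terrace.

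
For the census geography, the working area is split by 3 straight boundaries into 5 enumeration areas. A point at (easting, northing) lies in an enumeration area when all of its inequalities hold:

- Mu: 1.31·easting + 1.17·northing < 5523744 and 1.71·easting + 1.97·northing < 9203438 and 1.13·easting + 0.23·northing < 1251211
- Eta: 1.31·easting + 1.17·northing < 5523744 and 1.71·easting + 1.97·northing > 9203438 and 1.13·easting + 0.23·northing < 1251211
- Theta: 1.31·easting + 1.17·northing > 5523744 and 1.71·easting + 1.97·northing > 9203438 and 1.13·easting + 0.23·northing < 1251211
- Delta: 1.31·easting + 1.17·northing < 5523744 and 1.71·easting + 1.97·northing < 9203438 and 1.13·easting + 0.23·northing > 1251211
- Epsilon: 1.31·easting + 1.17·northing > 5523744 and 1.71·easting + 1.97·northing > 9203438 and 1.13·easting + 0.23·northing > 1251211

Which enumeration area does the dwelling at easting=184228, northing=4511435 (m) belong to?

1.31·184228 + 1.17·4511435 = 5519717.630, which is < 5523744
1.71·184228 + 1.97·4511435 = 9202556.830, which is < 9203438
1.13·184228 + 0.23·4511435 = 1245807.690, which is < 1251211
This sign pattern matches Mu.

Mu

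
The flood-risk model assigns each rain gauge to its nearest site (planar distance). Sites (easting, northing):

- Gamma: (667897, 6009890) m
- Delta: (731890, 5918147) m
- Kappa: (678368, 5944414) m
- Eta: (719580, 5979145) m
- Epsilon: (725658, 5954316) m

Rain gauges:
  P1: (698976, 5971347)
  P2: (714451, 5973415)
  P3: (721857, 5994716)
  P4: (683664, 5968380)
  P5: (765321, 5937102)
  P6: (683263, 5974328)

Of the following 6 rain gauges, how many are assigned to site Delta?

1

P1 → Eta
P2 → Eta
P3 → Eta
P4 → Kappa
P5 → Delta
P6 → Kappa
1 of the 6 goes to Delta.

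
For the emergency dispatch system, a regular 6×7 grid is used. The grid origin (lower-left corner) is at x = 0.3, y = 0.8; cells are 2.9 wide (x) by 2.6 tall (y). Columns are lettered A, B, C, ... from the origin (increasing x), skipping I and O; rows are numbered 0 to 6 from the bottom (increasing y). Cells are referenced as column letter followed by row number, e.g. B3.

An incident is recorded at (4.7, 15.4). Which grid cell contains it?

Column index: ⌊(4.7 − 0.3) / 2.9⌋ = ⌊1.517⌋ = 1 → column B
Row offset from origin: ⌊(15.4 − 0.8) / 2.6⌋ = ⌊5.615⌋ = 5 → row 5

B5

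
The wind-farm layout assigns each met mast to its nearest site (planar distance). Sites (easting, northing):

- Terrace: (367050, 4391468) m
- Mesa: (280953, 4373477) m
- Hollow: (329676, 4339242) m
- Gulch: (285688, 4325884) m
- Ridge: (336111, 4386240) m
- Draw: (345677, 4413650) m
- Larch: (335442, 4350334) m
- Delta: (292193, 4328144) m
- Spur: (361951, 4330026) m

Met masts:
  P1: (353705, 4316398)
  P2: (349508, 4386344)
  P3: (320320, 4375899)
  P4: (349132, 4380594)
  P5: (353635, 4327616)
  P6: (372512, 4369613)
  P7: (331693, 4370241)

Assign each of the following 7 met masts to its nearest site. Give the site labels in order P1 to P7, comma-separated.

Spur, Ridge, Ridge, Ridge, Spur, Terrace, Ridge

P1 → Spur (d²=253718900.00)
P2 → Ridge (d²=179490425.00)
P3 → Ridge (d²=356291962.00)
P4 → Ridge (d²=201423757.00)
P5 → Spur (d²=74963956.00)
P6 → Terrace (d²=507474469.00)
P7 → Ridge (d²=275486725.00)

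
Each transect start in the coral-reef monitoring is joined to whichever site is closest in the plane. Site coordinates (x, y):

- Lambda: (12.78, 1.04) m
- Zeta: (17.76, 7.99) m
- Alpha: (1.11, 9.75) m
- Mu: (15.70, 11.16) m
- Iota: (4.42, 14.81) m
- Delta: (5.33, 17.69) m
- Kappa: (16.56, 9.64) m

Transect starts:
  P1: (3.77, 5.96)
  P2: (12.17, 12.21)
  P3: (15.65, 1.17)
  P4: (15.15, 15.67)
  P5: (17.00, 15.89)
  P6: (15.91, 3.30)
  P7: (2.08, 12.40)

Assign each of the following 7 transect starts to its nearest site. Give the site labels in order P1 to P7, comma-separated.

Alpha, Mu, Lambda, Mu, Mu, Lambda, Alpha

P1 → Alpha (d²=21.44)
P2 → Mu (d²=13.56)
P3 → Lambda (d²=8.25)
P4 → Mu (d²=20.64)
P5 → Mu (d²=24.06)
P6 → Lambda (d²=14.90)
P7 → Alpha (d²=7.96)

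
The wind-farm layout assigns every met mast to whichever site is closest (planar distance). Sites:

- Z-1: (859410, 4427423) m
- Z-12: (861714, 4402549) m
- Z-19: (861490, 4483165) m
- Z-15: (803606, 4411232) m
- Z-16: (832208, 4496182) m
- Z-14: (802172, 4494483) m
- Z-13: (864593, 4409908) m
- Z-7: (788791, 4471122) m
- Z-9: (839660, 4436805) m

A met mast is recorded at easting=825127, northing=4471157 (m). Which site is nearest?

Z-16

Squared distances to each site:
Z-1: 3087986845.000; Z-12: 6045666233.000; Z-19: 1466459833.000; Z-15: 4054159066.000; Z-16: 676391186.000; Z-14: 1071034301.000; Z-13: 5309005157.000; Z-7: 1320306121.000; Z-9: 1391267993.000.
Minimum at Z-16.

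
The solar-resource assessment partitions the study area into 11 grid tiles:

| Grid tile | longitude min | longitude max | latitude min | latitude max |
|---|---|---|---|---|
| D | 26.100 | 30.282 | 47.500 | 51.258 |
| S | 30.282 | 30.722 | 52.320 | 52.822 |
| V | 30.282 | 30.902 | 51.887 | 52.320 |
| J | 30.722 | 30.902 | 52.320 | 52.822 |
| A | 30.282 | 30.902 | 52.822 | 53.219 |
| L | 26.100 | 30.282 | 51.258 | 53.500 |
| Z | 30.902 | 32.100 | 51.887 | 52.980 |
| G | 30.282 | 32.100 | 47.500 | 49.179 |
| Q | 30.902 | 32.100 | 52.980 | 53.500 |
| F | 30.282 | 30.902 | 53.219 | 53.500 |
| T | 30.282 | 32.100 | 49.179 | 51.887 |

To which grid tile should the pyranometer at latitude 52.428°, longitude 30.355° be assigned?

The point has longitude = 30.355 and latitude = 52.428.
Only S satisfies 30.282 ≤ longitude ≤ 30.722 and 52.320 ≤ latitude ≤ 52.822.

S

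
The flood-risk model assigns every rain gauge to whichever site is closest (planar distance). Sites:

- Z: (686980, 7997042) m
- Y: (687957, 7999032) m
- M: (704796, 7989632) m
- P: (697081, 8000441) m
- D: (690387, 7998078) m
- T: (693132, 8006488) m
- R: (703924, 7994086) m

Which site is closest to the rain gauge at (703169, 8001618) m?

Squared distances to each site:
Z: 283023497.000; Y: 238092340.000; M: 146311325.000; P: 38449073.000; D: 175911124.000; T: 124458269.000; R: 57301049.000.
Minimum at P.

P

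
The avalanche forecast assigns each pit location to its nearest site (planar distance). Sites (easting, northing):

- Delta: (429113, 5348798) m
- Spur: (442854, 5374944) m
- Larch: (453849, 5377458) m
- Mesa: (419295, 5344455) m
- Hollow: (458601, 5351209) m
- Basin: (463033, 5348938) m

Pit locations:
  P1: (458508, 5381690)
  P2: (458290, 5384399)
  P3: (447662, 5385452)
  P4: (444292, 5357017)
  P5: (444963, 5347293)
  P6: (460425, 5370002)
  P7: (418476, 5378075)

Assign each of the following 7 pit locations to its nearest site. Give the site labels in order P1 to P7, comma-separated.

P1 → Larch (d²=39616105.00)
P2 → Larch (d²=67899962.00)
P3 → Larch (d²=102183005.00)
P4 → Hollow (d²=238480345.00)
P5 → Hollow (d²=201330100.00)
P6 → Larch (d²=98835712.00)
P7 → Spur (d²=604090045.00)

Larch, Larch, Larch, Hollow, Hollow, Larch, Spur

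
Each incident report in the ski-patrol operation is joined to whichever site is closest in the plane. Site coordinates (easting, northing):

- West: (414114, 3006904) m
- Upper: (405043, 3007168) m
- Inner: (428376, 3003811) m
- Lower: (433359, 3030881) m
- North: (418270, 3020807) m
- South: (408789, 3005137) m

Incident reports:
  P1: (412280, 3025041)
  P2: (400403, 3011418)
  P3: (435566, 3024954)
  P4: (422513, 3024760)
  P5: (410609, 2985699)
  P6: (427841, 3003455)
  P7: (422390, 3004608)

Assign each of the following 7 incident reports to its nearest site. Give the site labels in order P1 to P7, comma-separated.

North, Upper, Lower, North, South, Inner, Inner

P1 → North (d²=53806856.00)
P2 → Upper (d²=39592100.00)
P3 → Lower (d²=40000178.00)
P4 → North (d²=33629258.00)
P5 → South (d²=381148244.00)
P6 → Inner (d²=412961.00)
P7 → Inner (d²=36467405.00)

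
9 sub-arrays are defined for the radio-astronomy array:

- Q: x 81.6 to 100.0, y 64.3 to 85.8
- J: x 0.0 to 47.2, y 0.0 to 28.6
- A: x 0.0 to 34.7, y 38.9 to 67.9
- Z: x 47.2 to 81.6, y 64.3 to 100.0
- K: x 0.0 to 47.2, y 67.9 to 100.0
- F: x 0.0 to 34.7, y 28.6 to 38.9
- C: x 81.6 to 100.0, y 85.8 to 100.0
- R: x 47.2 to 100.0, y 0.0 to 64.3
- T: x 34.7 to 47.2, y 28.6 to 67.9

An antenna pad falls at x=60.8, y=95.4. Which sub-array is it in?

Z

The point has x = 60.8 and y = 95.4.
Only Z satisfies 47.2 ≤ x ≤ 81.6 and 64.3 ≤ y ≤ 100.0.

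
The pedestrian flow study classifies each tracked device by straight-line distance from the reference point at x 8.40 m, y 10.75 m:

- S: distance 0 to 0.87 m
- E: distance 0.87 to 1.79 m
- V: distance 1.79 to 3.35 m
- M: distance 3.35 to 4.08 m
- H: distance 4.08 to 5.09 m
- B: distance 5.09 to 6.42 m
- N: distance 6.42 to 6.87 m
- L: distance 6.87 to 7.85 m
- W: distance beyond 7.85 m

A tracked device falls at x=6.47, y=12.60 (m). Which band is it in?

Distance = √((6.47−8.40)² + (12.60−10.75)²) = √(3.725 + 3.422) = 2.673 m.
1.79 ≤ 2.673 < 3.35 → V.

V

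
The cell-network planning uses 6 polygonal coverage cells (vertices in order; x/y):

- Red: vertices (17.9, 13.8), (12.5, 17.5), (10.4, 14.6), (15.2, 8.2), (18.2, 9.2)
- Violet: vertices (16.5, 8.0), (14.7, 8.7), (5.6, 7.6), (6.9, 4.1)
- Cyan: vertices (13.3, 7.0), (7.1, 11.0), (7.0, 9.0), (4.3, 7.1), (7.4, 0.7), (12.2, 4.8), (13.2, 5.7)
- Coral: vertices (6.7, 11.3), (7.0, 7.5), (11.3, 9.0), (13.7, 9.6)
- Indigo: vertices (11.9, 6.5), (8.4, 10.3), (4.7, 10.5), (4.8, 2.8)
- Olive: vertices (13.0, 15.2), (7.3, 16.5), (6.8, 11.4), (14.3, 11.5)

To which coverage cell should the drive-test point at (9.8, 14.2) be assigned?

Cast a ray rightward from (9.8, 14.2). For each polygon, the edges (by vertex number in listed order) whose endpoints lie on opposite sides of y = 14.2, where each meets that height, and whether that is right or left of the point:
Red: 1–2 at x≈17.32 (right), 3–4 at x≈10.70 (right) → 2 crossings.
Violet: no edge straddles that height → 0 crossings.
Cyan: no edge straddles that height → 0 crossings.
Coral: no edge straddles that height → 0 crossings.
Indigo: no edge straddles that height → 0 crossings.
Olive: 2–3 at x≈7.07 (left), 4–1 at x≈13.35 (right) → 1 crossing.
Only Olive has an odd count, so the point is inside Olive.

Olive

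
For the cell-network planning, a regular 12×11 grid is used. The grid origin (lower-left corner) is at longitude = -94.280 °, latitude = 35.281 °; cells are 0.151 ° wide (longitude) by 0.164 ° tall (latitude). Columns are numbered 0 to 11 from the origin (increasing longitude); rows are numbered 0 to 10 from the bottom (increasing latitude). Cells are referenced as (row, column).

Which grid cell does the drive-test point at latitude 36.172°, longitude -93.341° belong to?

(5, 6)

Column index: ⌊(-93.341 − -94.280) / 0.151⌋ = ⌊6.219⌋ = 6
Row offset from origin: ⌊(36.172 − 35.281) / 0.164⌋ = ⌊5.433⌋ = 5 → row 5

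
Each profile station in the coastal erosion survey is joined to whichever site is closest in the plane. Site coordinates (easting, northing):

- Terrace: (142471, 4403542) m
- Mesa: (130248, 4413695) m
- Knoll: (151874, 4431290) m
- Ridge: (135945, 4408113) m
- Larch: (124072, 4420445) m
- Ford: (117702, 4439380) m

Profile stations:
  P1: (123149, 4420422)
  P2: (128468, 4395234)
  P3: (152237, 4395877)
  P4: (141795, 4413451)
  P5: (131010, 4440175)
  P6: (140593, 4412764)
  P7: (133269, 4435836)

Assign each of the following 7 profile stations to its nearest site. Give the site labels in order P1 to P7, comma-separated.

Larch, Ridge, Terrace, Ridge, Ford, Ridge, Ford

P1 → Larch (d²=852458.00)
P2 → Ridge (d²=221774170.00)
P3 → Terrace (d²=154126981.00)
P4 → Ridge (d²=62716744.00)
P5 → Ford (d²=177734889.00)
P6 → Ridge (d²=43235705.00)
P7 → Ford (d²=254891425.00)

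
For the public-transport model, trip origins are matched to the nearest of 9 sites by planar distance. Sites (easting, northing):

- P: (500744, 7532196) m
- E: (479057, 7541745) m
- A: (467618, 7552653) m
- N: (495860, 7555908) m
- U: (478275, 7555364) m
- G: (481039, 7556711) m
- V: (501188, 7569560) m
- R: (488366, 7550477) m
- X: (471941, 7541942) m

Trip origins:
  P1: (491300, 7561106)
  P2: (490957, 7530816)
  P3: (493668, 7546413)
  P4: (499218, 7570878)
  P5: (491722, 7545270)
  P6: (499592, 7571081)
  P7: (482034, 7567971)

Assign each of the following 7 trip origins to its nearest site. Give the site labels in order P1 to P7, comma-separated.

P1 → N (d²=47812804.00)
P2 → P (d²=97689769.00)
P3 → R (d²=44627300.00)
P4 → V (d²=5618024.00)
P5 → R (d²=38375585.00)
P6 → V (d²=4860657.00)
P7 → G (d²=127777625.00)

N, P, R, V, R, V, G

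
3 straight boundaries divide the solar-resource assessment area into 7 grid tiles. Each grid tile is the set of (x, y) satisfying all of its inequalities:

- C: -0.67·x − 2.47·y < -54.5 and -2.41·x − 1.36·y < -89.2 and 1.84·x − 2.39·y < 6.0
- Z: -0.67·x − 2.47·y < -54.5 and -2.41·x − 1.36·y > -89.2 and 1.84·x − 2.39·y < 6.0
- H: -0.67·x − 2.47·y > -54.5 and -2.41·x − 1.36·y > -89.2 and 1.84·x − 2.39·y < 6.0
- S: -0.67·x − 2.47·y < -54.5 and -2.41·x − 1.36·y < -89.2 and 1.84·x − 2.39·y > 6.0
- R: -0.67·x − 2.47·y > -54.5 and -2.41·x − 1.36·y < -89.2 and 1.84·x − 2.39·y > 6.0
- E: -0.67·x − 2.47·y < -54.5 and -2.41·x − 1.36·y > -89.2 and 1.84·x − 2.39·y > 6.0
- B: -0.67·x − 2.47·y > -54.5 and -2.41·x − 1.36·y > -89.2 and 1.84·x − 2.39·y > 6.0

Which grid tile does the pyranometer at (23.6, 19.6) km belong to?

-0.67·23.6 − 2.47·19.6 = -64.224, which is < -54.5
-2.41·23.6 − 1.36·19.6 = -83.532, which is > -89.2
1.84·23.6 − 2.39·19.6 = -3.420, which is < 6.0
This sign pattern matches Z.

Z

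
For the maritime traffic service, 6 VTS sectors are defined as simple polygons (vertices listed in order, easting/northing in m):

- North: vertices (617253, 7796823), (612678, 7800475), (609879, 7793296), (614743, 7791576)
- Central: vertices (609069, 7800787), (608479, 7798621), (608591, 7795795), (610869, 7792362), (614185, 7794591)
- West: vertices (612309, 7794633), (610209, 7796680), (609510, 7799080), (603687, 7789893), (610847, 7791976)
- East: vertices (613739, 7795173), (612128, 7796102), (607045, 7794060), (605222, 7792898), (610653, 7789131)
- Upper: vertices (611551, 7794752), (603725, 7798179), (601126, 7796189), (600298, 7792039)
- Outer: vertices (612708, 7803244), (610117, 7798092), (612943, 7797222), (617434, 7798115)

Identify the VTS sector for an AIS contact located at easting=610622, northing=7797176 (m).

Cast a ray rightward from (610622, 7797176). For each polygon, the edges (by vertex number in listed order) whose endpoints lie on opposite sides of northing = 7797176, where each meets that height, and whether that is right or left of the point:
North: 1–2 at easting≈616810.8 (right), 2–3 at easting≈611391.8 (right) → 2 crossings.
Central: 2–3 at easting≈608536.3 (left), 5–1 at easting≈612050.6 (right) → 1 crossing.
West: 2–3 at easting≈610064.5 (left), 3–4 at easting≈608303.2 (left) → 0 crossings.
East: no edge straddles that height → 0 crossings.
Upper: 1–2 at easting≈606015.5 (left), 2–3 at easting≈602415.1 (left) → 0 crossings.
Outer: no edge straddles that height → 0 crossings.
Only Central has an odd count, so the point is inside Central.

Central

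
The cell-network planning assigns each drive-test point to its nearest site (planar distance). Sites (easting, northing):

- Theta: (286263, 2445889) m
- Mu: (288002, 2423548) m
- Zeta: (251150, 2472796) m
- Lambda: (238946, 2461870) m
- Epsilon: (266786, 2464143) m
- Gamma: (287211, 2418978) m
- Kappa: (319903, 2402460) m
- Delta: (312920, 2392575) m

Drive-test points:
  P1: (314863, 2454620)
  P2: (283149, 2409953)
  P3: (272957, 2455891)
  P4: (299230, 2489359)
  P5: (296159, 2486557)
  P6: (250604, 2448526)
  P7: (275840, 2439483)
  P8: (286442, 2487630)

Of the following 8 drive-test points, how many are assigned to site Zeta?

0

P1 → Theta
P2 → Gamma
P3 → Epsilon
P4 → Epsilon
P5 → Epsilon
P6 → Lambda
P7 → Theta
P8 → Epsilon
0 of the 8 go to Zeta.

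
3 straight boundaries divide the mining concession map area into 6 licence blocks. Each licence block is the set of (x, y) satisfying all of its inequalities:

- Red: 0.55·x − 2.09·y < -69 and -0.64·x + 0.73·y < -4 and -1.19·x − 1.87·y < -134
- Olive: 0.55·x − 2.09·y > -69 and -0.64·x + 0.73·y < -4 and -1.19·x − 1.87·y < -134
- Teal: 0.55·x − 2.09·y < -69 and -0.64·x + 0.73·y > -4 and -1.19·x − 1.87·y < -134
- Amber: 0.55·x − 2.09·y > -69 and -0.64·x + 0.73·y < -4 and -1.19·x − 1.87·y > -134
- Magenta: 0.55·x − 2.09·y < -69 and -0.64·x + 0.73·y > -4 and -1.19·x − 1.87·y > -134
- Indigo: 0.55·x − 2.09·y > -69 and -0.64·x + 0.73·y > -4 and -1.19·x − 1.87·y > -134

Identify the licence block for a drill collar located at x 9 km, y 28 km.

0.55·9 − 2.09·28 = -53.570, which is > -69
-0.64·9 + 0.73·28 = 14.680, which is > -4
-1.19·9 − 1.87·28 = -63.070, which is > -134
This sign pattern matches Indigo.

Indigo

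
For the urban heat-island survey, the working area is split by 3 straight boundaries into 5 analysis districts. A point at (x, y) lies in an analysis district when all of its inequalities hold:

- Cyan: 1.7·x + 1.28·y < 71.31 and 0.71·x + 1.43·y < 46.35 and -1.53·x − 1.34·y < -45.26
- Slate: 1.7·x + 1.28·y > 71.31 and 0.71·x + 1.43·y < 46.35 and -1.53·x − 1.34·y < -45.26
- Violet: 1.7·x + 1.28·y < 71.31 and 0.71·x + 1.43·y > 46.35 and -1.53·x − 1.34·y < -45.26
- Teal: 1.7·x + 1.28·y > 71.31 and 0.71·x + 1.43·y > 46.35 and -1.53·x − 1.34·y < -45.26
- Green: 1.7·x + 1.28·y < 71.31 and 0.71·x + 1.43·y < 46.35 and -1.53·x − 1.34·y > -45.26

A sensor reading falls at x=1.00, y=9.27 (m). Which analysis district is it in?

1.7·1.00 + 1.28·9.27 = 13.566, which is < 71.31
0.71·1.00 + 1.43·9.27 = 13.966, which is < 46.35
-1.53·1.00 − 1.34·9.27 = -13.952, which is > -45.26
This sign pattern matches Green.

Green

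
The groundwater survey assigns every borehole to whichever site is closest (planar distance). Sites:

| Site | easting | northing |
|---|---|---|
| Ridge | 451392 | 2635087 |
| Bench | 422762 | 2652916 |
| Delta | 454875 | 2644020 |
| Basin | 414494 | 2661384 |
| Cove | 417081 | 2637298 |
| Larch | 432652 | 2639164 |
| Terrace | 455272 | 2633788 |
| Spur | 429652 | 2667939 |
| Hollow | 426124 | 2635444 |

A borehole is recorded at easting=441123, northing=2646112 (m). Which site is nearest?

Larch

Squared distances to each site:
Ridge: 227002986.000; Bench: 383420737.000; Delta: 193493968.000; Basin: 942337625.000; Cove: 655704360.000; Larch: 120032545.000; Terrace: 352075177.000; Spur: 608001770.000; Hollow: 338776225.000.
Minimum at Larch.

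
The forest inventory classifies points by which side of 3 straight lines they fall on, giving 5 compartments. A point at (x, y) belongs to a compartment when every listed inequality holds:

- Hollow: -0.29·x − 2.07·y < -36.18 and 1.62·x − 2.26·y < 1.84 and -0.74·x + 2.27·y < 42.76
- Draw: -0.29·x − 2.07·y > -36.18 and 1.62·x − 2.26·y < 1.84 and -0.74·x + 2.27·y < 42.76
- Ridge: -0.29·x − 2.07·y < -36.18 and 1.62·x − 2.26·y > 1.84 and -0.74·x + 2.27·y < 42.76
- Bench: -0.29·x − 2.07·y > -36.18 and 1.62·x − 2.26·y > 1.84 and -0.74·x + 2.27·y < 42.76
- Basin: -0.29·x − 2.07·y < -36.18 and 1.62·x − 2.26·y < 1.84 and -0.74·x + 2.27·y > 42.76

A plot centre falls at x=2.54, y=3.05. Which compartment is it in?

Draw

-0.29·2.54 − 2.07·3.05 = -7.050, which is > -36.18
1.62·2.54 − 2.26·3.05 = -2.778, which is < 1.84
-0.74·2.54 + 2.27·3.05 = 5.044, which is < 42.76
This sign pattern matches Draw.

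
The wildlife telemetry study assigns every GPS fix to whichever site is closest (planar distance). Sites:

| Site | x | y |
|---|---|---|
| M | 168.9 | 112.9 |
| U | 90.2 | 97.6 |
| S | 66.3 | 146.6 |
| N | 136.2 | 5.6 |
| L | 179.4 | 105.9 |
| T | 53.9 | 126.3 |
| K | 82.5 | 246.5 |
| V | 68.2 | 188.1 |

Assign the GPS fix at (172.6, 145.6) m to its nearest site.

M

Squared distances to each site:
M: 1082.980; U: 9093.760; S: 11300.690; N: 20924.960; L: 1622.330; T: 14462.180; K: 18298.820; V: 12705.610.
Minimum at M.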